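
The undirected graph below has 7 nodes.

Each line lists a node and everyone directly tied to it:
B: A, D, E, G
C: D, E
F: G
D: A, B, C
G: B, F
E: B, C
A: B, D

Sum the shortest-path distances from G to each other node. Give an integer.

Distances from G: A:2, B:1, C:3, D:2, E:2, F:1.
Sum = 2 + 1 + 3 + 2 + 2 + 1 = 11.

11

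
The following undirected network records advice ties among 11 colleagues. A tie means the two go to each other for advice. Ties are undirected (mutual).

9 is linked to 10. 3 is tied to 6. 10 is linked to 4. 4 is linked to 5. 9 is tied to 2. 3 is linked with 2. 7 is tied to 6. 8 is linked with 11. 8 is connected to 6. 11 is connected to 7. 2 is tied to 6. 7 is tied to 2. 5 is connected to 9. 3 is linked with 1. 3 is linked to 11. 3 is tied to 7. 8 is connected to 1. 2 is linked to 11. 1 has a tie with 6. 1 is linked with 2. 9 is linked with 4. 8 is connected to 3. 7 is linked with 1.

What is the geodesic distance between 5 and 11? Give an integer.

One shortest route is 5 – 9 – 2 – 11, which uses 3 edges, and at distance 2 from 5 we only reach {2, 10}, which does not include 11. So d(5,11) = 3.

3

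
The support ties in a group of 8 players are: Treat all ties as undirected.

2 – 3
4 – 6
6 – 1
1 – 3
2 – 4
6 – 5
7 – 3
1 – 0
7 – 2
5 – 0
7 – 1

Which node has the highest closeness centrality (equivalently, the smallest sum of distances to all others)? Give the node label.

1

Farness (sum of distances to all others) for each node — 0:14, 1:10, 2:13, 3:12, 4:13, 5:15, 6:11, 7:12.
The smallest farness is 10, for 1, so 1 has the highest closeness.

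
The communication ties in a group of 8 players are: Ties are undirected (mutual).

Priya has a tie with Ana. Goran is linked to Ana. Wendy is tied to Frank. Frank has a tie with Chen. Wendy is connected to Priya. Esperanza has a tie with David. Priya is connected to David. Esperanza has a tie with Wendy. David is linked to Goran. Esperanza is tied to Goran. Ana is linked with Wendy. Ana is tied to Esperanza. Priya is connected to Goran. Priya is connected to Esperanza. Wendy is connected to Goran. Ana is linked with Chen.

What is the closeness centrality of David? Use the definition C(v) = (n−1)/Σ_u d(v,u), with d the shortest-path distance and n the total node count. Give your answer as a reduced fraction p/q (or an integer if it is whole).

Distances from David: Ana:2, Chen:3, Esperanza:1, Frank:3, Goran:1, Priya:1, Wendy:2. Sum = 13.
n = 8, so closeness = 7/13.

7/13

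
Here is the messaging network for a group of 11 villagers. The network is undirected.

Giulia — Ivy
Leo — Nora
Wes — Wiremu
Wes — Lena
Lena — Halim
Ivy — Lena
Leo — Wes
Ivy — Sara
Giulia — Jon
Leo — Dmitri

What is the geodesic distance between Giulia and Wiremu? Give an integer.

4

One shortest route is Giulia – Ivy – Lena – Wes – Wiremu, which uses 4 edges, and at distance 3 from Giulia we only reach {Halim, Wes}, which does not include Wiremu. So d(Giulia,Wiremu) = 4.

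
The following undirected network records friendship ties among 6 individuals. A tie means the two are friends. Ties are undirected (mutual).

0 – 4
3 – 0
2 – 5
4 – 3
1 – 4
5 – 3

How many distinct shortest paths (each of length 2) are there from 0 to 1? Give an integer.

1

The shortest distance is 2, and the only length-2 path is 0–4–1. So there is exactly 1 shortest path.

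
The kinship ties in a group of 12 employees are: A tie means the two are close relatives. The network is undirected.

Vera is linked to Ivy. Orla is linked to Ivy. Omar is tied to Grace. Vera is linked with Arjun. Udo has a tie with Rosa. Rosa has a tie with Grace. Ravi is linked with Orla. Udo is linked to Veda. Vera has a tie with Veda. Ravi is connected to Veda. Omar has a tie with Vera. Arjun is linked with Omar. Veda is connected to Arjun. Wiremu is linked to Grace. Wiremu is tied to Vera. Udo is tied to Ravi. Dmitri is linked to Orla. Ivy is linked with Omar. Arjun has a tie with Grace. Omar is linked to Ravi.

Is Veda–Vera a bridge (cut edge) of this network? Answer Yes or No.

Even without that edge, Veda still reaches Vera via Veda – Arjun – Vera, so the network stays connected. Not a bridge.

No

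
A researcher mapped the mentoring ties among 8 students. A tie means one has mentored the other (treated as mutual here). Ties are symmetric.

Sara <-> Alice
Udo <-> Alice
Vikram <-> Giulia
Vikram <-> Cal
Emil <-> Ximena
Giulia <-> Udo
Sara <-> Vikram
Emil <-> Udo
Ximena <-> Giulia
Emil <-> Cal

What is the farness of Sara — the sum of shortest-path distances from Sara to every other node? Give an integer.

Distances from Sara: Alice:1, Cal:2, Emil:3, Giulia:2, Udo:2, Vikram:1, Ximena:3.
Sum = 1 + 2 + 3 + 2 + 2 + 1 + 3 = 14.

14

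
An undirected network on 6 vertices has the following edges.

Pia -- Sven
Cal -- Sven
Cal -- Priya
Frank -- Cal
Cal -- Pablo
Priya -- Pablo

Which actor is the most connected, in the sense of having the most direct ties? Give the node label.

Cal

Degrees — Cal:4, Frank:1, Pablo:2, Pia:1, Priya:2, Sven:2.
The maximum is 4, attained only by Cal.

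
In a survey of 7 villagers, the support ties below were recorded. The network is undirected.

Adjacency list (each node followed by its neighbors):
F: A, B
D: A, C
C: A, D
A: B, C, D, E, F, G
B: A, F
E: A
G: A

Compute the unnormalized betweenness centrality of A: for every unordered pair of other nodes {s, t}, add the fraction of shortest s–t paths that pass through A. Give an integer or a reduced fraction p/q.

Pairs whose geodesics pass through A — B–G: 1; B–E: 1; B–D: 1; B–C: 1; G–E: 1; G–D: 1; G–F: 1; G–C: 1; E–D: 1; E–F: 1; E–C: 1; D–F: 1; F–C: 1.
All other pairs contribute 0.
Summing the contributions gives betweenness(A) = 13.

13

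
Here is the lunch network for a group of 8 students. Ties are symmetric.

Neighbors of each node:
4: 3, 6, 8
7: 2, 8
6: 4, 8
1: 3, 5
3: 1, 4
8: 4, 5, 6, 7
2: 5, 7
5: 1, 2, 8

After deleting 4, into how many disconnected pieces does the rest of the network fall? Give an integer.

4's neighbors (3, 6, and 8) remain reachable from one another through other ties, so the rest of the network stays in one piece.

1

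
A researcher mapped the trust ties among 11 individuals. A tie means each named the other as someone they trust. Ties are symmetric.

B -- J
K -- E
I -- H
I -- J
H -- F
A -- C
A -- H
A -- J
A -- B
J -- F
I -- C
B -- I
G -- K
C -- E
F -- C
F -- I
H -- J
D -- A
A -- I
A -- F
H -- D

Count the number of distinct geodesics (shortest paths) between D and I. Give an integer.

2

The shortest distance is 2. The length-2 paths are: D–H–I; D–A–I.
That gives 2 distinct shortest paths.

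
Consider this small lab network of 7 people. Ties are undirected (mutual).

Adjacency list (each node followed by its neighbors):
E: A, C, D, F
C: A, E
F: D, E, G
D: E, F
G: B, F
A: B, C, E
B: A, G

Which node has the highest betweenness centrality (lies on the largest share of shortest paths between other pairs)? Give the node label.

Unnormalized betweenness of each node: A:3, B:3/2, C:0, D:0, E:5, F:3, G:3/2.
E has the largest value, 5, making it the main broker — the node through which the most shortest paths run.

E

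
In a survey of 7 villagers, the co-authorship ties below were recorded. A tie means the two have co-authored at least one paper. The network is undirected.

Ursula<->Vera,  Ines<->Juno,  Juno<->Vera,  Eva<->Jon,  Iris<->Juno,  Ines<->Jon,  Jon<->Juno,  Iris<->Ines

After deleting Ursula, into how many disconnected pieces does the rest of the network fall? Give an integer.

1

Ursula's neighbors (Vera) remain reachable from one another through other ties, so the rest of the network stays in one piece.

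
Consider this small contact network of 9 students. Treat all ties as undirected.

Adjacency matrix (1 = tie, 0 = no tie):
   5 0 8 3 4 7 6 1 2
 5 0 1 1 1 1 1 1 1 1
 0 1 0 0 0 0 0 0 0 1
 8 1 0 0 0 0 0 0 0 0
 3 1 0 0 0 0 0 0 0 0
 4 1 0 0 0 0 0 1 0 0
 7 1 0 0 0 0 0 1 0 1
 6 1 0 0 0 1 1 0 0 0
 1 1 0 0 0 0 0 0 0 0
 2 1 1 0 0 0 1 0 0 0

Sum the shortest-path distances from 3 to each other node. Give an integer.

Distances from 3: 0:2, 1:2, 2:2, 4:2, 5:1, 6:2, 7:2, 8:2.
Sum = 2 + 2 + 2 + 2 + 1 + 2 + 2 + 2 = 15.

15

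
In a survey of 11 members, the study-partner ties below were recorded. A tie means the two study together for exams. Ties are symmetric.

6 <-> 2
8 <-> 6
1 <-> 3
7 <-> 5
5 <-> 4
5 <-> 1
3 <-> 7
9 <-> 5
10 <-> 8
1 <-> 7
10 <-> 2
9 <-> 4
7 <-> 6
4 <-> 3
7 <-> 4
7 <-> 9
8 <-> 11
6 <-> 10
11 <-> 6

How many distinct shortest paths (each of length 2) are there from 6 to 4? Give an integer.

1

The shortest distance is 2, and the only length-2 path is 6–7–4. So there is exactly 1 shortest path.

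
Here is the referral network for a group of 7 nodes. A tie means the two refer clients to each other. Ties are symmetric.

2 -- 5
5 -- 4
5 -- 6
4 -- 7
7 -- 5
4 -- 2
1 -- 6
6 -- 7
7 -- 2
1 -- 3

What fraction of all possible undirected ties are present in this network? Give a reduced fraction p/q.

There are 10 edges and 7 nodes, so the maximum possible is C(7,2) = 21.
Density = 10/21.

10/21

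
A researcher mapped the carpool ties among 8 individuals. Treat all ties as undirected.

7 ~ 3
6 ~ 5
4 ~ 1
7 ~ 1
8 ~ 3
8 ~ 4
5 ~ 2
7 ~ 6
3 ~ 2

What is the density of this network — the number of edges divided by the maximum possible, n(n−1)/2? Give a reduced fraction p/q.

There are 9 edges and 8 nodes, so the maximum possible is C(8,2) = 28.
Density = 9/28.

9/28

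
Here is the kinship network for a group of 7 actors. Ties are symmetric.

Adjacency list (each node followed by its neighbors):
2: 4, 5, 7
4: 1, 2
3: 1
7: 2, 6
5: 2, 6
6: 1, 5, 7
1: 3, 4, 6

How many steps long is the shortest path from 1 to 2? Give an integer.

One shortest route is 1 – 4 – 2, which uses 2 edges, and 1 and 2 are not directly tied, so nothing shorter exists. So d(1,2) = 2.

2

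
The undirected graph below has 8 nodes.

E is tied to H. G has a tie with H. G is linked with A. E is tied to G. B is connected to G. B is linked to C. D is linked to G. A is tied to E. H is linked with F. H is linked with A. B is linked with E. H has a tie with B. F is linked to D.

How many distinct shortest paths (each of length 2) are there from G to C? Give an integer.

1

The shortest distance is 2, and the only length-2 path is G–B–C. So there is exactly 1 shortest path.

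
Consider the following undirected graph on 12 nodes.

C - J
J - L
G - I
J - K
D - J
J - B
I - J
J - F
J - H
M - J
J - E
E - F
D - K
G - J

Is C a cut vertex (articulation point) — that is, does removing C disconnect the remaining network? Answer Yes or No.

No

Even without C, every remaining node can still reach every other (the residual graph is connected), so C is not a cut vertex.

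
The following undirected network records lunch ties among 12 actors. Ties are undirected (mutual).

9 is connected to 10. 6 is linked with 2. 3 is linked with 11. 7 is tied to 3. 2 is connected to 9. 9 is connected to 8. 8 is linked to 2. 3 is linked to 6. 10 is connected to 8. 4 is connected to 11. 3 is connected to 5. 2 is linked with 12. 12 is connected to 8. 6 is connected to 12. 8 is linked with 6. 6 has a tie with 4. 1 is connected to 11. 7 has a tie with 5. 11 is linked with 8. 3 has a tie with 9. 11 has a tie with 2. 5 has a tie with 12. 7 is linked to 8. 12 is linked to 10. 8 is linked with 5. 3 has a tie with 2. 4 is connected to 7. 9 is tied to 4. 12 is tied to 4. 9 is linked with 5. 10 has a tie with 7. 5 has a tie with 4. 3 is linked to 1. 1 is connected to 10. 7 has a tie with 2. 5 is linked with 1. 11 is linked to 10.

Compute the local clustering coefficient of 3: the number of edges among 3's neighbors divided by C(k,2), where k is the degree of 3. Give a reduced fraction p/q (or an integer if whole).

8/21

3's neighbors: 1, 2, 5, 6, 7, 9, and 11 (k = 7).
Possible neighbor pairs: C(7,2) = 21. Edges among them: 1–5, 1–11, 2–6, 2–7, 2–9, 2–11, 5–7, 5–9 → e = 8.
Clustering(3) = 8/21.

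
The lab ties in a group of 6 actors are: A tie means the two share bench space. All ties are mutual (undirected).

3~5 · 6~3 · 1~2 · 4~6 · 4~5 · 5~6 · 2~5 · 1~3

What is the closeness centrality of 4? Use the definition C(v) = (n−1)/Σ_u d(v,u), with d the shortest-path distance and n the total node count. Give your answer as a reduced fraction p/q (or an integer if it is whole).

Distances from 4: 1:3, 2:2, 3:2, 5:1, 6:1. Sum = 9.
n = 6, so closeness = 5/9.

5/9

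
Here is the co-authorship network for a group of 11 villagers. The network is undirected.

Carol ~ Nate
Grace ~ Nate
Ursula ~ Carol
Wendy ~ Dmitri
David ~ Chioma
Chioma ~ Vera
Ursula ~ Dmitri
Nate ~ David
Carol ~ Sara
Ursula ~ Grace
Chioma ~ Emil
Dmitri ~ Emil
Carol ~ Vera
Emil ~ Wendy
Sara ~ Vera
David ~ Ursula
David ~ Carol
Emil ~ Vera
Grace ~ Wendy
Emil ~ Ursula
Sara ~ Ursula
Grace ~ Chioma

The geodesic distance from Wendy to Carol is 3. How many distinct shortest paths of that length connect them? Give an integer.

5

The shortest distance is 3. The length-3 paths are: Wendy–Grace–Ursula–Carol; Wendy–Dmitri–Ursula–Carol; Wendy–Emil–Ursula–Carol; Wendy–Grace–Nate–Carol; Wendy–Emil–Vera–Carol.
That gives 5 distinct shortest paths.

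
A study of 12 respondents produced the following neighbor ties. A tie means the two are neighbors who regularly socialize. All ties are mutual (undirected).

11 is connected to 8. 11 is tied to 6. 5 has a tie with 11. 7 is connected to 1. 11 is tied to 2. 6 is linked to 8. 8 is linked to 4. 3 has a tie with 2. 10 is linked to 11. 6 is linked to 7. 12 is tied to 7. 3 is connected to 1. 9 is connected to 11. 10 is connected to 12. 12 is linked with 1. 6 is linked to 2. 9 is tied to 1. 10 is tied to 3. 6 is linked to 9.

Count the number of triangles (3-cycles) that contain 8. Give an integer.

1

8's neighbors: 4, 6, and 11.
Neighbor pairs that are themselves tied: 8–6–11. Each forms one triangle with 8, for 1 in total.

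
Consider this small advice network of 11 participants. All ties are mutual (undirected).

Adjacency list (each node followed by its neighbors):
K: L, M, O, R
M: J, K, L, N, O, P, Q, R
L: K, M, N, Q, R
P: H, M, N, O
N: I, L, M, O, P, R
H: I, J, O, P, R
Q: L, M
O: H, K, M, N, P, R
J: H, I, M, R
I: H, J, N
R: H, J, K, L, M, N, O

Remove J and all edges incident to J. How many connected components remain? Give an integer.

J's neighbors (H, I, M, and R) remain reachable from one another through other ties, so the rest of the network stays in one piece.

1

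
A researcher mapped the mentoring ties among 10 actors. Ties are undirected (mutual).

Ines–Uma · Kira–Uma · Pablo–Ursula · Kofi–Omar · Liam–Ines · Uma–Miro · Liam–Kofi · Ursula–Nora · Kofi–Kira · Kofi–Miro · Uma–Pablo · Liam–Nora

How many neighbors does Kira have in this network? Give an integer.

Kira is directly tied to Kofi and Uma. That is 2 neighbors, so the degree of Kira is 2.

2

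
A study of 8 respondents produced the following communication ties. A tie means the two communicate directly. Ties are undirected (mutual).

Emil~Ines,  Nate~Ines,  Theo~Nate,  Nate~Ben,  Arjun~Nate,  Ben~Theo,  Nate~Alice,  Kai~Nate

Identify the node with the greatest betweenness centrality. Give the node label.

Nate

Unnormalized betweenness of each node: Alice:0, Arjun:0, Ben:0, Emil:0, Ines:6, Kai:0, Nate:19, Theo:0.
Nate has the largest value, 19, making it the main broker — the node through which the most shortest paths run.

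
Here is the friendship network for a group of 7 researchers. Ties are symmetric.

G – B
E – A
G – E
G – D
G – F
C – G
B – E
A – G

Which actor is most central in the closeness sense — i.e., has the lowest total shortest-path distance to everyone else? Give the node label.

Farness (sum of distances to all others) for each node — A:10, B:10, C:11, D:11, E:9, F:11, G:6.
The smallest farness is 6, for G, so G has the highest closeness.

G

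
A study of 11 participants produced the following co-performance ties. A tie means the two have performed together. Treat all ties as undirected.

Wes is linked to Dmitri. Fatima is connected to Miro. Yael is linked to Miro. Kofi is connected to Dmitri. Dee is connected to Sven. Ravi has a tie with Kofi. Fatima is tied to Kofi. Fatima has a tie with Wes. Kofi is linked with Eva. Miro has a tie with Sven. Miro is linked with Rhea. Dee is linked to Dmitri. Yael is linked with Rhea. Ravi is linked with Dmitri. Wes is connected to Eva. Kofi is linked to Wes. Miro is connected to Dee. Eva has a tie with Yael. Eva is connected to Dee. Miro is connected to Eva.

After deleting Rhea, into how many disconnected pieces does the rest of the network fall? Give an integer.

1

Rhea's neighbors (Miro and Yael) remain reachable from one another through other ties, so the rest of the network stays in one piece.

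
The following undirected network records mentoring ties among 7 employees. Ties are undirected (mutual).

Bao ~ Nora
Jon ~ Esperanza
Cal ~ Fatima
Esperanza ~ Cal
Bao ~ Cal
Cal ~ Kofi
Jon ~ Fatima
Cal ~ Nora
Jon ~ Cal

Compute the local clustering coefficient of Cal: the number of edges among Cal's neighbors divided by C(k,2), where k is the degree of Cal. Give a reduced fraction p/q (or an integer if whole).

1/5

Cal's neighbors: Bao, Esperanza, Fatima, Jon, Kofi, and Nora (k = 6).
Possible neighbor pairs: C(6,2) = 15. Edges among them: Bao–Nora, Esperanza–Jon, Fatima–Jon → e = 3.
Clustering(Cal) = 3/15 = 1/5.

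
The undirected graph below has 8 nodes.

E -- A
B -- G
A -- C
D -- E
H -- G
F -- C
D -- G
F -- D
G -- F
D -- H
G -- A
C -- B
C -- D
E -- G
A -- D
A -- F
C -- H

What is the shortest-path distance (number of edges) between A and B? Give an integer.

One shortest route is A – C – B, which uses 2 edges, and A and B are not directly tied, so nothing shorter exists. So d(A,B) = 2.

2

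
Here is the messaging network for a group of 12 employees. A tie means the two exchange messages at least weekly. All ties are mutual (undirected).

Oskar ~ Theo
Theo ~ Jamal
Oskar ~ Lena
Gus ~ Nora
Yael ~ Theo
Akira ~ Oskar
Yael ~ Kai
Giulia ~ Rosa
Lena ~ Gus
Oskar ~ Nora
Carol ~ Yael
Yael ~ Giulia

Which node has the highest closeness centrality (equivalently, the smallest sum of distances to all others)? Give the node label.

Farness (sum of distances to all others) for each node — Akira:33, Carol:33, Giulia:31, Gus:39, Jamal:31, Kai:33, Lena:31, Nora:31, Oskar:23, Rosa:41, Theo:21, Yael:23.
The smallest farness is 21, for Theo, so Theo has the highest closeness.

Theo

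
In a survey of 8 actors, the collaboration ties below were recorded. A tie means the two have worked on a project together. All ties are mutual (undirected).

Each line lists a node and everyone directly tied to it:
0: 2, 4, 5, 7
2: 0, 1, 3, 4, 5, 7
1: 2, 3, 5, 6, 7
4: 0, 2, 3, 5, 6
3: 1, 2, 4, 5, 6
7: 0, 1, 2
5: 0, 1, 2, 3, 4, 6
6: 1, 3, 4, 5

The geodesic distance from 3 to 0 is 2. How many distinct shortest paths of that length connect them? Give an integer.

The shortest distance is 2. The length-2 paths are: 3–2–0; 3–5–0; 3–4–0.
That gives 3 distinct shortest paths.

3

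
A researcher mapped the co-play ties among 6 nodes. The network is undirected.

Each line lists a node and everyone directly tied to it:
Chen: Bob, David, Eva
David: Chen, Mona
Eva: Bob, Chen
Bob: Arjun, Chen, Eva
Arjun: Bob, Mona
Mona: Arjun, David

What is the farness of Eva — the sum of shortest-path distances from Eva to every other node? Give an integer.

Distances from Eva: Arjun:2, Bob:1, Chen:1, David:2, Mona:3.
Sum = 2 + 1 + 1 + 2 + 3 = 9.

9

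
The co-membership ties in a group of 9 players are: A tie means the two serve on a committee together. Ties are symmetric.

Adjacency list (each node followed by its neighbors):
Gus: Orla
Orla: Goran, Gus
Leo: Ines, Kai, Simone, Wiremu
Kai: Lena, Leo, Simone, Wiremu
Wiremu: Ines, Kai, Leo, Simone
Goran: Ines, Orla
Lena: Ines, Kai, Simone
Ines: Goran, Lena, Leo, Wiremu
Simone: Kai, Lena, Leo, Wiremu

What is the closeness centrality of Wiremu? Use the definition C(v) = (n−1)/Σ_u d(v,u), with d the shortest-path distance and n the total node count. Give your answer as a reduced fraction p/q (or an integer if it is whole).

Distances from Wiremu: Goran:2, Gus:4, Ines:1, Kai:1, Lena:2, Leo:1, Orla:3, Simone:1. Sum = 15.
n = 9, so closeness = 8/15.

8/15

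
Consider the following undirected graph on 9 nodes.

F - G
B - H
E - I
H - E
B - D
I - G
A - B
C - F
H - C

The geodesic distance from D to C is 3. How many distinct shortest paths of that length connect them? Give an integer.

The shortest distance is 3, and the only length-3 path is D–B–H–C. So there is exactly 1 shortest path.

1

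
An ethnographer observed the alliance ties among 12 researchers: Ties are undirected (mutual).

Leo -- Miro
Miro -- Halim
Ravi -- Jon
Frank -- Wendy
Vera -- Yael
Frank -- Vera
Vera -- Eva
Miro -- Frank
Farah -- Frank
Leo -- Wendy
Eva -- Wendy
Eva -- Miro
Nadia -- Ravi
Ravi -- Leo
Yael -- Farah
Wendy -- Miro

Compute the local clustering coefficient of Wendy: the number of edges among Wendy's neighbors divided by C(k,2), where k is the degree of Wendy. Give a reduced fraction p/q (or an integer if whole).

Wendy's neighbors: Eva, Frank, Leo, and Miro (k = 4).
Possible neighbor pairs: C(4,2) = 6. Edges among them: Eva–Miro, Frank–Miro, Leo–Miro → e = 3.
Clustering(Wendy) = 3/6 = 1/2.

1/2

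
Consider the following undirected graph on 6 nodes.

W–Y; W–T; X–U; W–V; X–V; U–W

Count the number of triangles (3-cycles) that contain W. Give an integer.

W's neighbors are T, U, V, and Y, but none of them are tied to each other, so no triangle contains W.

0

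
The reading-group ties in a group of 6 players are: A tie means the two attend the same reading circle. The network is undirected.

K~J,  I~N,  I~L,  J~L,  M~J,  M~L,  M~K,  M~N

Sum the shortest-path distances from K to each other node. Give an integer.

9

Distances from K: I:3, J:1, L:2, M:1, N:2.
Sum = 3 + 1 + 2 + 1 + 2 = 9.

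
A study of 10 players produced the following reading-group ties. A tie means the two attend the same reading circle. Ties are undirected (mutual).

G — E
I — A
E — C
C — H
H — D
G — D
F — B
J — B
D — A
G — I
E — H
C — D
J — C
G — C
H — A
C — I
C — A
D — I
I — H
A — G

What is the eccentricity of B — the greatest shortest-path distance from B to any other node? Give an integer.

3

Distances from B: A:3, C:2, D:3, E:3, F:1, G:3, H:3, I:3, J:1.
The largest is 3 (to H, G, I, E, A, and D), so the eccentricity of B is 3.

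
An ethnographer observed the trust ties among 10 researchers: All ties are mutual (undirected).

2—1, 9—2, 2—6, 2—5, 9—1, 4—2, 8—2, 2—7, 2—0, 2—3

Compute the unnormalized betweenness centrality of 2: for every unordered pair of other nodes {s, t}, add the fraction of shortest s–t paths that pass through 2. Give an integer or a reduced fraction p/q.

35

Pairs whose geodesics pass through 2 — 4–9: 1; 4–3: 1; 4–1: 1; 4–7: 1; 4–0: 1; 4–8: 1; 4–6: 1; 4–5: 1; 9–3: 1; 9–7: 1; 9–0: 1; 9–8: 1; 9–6: 1; 9–5: 1 … (+21 more pairs).
All other pairs contribute 0.
Summing the contributions gives betweenness(2) = 35.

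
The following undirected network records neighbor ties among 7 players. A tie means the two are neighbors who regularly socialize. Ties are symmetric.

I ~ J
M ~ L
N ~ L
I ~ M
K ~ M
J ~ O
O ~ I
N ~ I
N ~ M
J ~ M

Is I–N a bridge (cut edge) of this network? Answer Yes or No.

No

Even without that edge, I still reaches N via I – M – N, so the network stays connected. Not a bridge.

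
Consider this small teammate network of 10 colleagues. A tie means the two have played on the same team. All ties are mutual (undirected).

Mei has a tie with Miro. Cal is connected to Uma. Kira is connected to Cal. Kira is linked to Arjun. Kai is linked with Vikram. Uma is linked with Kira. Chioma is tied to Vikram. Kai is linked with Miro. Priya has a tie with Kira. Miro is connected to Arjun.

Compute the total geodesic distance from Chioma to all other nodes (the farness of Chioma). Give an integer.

Distances from Chioma: Arjun:4, Cal:6, Kai:2, Kira:5, Mei:4, Miro:3, Priya:6, Uma:6, Vikram:1.
Sum = 4 + 6 + 2 + 5 + 4 + 3 + 6 + 6 + 1 = 37.

37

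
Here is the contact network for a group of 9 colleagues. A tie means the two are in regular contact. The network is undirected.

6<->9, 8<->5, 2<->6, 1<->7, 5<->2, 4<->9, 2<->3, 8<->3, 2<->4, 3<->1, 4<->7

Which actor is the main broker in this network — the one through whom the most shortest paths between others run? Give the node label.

Unnormalized betweenness of each node: 1:2, 2:13, 3:7, 4:7, 5:2, 6:2, 7:2, 8:1, 9:1.
2 has the largest value, 13, making it the main broker — the node through which the most shortest paths run.

2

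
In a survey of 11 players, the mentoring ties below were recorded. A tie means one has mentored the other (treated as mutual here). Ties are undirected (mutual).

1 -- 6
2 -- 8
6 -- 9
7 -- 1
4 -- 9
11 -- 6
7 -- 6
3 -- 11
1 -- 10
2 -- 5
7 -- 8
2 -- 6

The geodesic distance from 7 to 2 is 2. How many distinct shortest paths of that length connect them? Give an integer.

The shortest distance is 2. The length-2 paths are: 7–6–2; 7–8–2.
That gives 2 distinct shortest paths.

2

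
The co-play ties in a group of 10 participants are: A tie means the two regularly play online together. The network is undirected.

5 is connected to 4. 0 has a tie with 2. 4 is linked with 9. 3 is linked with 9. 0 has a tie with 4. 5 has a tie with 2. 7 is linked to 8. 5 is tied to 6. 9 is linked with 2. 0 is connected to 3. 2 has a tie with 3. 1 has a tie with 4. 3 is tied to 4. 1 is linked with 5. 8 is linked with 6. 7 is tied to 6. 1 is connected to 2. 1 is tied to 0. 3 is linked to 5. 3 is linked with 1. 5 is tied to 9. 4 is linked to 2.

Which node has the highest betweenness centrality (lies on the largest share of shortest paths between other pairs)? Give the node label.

Unnormalized betweenness of each node: 0:0, 1:1, 2:19/12, 3:19/12, 4:19/12, 5:73/4, 6:14, 7:0, 8:0, 9:0.
5 has the largest value, 73/4, making it the main broker — the node through which the most shortest paths run.

5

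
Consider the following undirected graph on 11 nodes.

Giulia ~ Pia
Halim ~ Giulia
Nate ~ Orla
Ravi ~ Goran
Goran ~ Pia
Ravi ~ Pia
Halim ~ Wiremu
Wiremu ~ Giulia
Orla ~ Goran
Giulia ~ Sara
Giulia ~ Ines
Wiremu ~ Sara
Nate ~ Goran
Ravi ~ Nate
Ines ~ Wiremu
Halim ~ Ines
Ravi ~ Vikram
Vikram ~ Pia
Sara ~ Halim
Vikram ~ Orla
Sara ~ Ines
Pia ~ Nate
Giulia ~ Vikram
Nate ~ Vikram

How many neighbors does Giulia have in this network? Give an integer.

Giulia is directly tied to Halim, Ines, Pia, Sara, Vikram, and Wiremu. That is 6 neighbors, so the degree of Giulia is 6.

6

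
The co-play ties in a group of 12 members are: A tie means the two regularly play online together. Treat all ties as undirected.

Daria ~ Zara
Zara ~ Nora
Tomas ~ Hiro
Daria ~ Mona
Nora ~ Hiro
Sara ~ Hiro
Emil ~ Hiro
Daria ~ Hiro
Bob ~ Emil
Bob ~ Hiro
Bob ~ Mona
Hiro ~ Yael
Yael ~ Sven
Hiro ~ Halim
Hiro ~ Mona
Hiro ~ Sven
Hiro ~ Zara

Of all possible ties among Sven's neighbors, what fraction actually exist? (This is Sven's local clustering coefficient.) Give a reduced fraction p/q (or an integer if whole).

1

Sven's neighbors: Hiro and Yael (k = 2).
Possible neighbor pairs: C(2,2) = 1. Edges among them: Hiro–Yael → e = 1.
Clustering(Sven) = 1/1.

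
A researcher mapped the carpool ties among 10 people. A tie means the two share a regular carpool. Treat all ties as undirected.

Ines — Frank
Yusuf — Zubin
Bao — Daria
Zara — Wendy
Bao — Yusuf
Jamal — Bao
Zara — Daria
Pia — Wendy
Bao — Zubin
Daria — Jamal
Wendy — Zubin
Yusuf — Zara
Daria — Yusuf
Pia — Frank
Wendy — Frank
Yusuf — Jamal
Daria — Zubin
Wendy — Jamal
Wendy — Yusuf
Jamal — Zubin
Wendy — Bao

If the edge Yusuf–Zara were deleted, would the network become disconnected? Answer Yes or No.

No

Even without that edge, Yusuf still reaches Zara via Yusuf – Wendy – Zara, so the network stays connected. Not a bridge.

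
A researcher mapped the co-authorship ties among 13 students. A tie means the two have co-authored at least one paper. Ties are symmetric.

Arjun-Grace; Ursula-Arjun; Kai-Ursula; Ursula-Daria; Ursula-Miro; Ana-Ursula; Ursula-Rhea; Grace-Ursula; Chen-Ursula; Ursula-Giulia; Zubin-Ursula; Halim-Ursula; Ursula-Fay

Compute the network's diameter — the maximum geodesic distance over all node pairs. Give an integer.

2

Eccentricity of each node (its greatest distance to any other): Ana:2, Arjun:2, Chen:2, Daria:2, Fay:2, Giulia:2, Grace:2, Halim:2, Kai:2, Miro:2, Rhea:2, Ursula:1, Zubin:2.
The maximum eccentricity is 2, realized for instance by the pair Ana–Daria via Ana – Ursula – Daria. So the diameter is 2.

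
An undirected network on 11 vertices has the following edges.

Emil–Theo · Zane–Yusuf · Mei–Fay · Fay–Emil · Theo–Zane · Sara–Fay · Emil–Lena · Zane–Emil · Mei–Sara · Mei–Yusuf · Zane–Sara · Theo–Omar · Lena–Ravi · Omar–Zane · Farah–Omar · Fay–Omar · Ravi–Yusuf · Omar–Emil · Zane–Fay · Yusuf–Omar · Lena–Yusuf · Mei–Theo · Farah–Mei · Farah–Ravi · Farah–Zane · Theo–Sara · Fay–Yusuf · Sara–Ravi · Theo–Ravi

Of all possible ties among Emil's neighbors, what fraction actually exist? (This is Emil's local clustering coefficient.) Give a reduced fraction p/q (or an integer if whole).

Emil's neighbors: Fay, Lena, Omar, Theo, and Zane (k = 5).
Possible neighbor pairs: C(5,2) = 10. Edges among them: Fay–Omar, Fay–Zane, Omar–Theo, Omar–Zane, Theo–Zane → e = 5.
Clustering(Emil) = 5/10 = 1/2.

1/2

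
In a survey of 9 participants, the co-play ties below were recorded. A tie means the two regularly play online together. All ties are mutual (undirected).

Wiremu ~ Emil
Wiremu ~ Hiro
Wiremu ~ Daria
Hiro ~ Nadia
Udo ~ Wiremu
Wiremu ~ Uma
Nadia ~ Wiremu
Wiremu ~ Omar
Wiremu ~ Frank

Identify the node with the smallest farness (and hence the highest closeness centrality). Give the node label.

Farness (sum of distances to all others) for each node — Daria:15, Emil:15, Frank:15, Hiro:14, Nadia:14, Omar:15, Udo:15, Uma:15, Wiremu:8.
The smallest farness is 8, for Wiremu, so Wiremu has the highest closeness.

Wiremu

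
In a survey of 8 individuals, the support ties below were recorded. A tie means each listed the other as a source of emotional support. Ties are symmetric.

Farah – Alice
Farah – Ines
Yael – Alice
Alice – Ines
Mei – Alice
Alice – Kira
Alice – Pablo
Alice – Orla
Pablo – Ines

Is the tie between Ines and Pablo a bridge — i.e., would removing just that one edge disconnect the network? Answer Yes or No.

No

Even without that edge, Ines still reaches Pablo via Ines – Alice – Pablo, so the network stays connected. Not a bridge.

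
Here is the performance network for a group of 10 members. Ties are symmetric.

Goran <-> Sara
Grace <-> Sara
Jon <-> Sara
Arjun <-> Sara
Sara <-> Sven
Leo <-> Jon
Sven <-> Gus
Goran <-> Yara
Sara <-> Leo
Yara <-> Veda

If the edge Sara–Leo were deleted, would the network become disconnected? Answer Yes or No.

No

Even without that edge, Sara still reaches Leo via Sara – Jon – Leo, so the network stays connected. Not a bridge.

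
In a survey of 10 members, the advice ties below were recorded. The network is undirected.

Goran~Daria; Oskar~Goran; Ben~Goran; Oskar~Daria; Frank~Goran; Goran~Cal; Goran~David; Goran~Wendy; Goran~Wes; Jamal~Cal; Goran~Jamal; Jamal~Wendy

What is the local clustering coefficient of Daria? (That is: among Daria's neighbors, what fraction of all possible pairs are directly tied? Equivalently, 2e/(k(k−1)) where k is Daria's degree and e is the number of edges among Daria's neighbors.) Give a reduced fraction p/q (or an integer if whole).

Daria's neighbors: Goran and Oskar (k = 2).
Possible neighbor pairs: C(2,2) = 1. Edges among them: Goran–Oskar → e = 1.
Clustering(Daria) = 1/1.

1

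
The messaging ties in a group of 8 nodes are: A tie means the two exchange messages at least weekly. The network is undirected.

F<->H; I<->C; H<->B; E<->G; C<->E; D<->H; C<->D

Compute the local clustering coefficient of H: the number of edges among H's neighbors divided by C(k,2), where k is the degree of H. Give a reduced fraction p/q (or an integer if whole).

H's neighbors: B, D, and F (k = 3).
Possible neighbor pairs: C(3,2) = 3. Edges among them: none → e = 0.
Clustering(H) = 0/3 = 0.

0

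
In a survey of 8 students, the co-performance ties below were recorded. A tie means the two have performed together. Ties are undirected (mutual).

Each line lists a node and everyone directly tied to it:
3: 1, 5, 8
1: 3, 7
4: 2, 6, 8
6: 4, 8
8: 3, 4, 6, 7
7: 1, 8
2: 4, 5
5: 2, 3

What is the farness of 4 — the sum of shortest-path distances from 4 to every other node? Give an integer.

Distances from 4: 1:3, 2:1, 3:2, 5:2, 6:1, 7:2, 8:1.
Sum = 3 + 1 + 2 + 2 + 1 + 2 + 1 = 12.

12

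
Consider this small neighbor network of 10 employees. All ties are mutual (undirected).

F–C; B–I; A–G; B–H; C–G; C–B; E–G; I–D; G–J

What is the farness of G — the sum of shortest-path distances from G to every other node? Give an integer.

18

Distances from G: A:1, B:2, C:1, D:4, E:1, F:2, H:3, I:3, J:1.
Sum = 1 + 2 + 1 + 4 + 1 + 2 + 3 + 3 + 1 = 18.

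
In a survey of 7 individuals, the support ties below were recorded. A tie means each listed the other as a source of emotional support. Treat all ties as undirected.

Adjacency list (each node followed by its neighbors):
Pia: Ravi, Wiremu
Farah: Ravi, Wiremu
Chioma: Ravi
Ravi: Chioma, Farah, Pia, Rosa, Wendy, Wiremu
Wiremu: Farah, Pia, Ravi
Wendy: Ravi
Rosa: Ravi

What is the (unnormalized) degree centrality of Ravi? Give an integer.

Ravi is directly tied to Chioma, Farah, Pia, Rosa, Wendy, and Wiremu. That is 6 neighbors, so the degree of Ravi is 6.

6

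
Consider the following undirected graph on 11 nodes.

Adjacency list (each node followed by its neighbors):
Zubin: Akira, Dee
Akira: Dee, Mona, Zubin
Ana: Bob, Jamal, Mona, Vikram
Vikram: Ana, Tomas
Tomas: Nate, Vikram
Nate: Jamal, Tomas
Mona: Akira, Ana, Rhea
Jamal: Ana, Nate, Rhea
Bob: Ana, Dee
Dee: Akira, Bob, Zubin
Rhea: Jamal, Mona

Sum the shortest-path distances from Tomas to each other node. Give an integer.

28

Distances from Tomas: Akira:4, Ana:2, Bob:3, Dee:4, Jamal:2, Mona:3, Nate:1, Rhea:3, Vikram:1, Zubin:5.
Sum = 4 + 2 + 3 + 4 + 2 + 3 + 1 + 3 + 1 + 5 = 28.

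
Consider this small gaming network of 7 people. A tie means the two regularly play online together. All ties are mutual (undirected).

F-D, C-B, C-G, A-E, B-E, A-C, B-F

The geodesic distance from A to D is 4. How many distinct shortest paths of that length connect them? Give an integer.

2

The shortest distance is 4. The length-4 paths are: A–E–B–F–D; A–C–B–F–D.
That gives 2 distinct shortest paths.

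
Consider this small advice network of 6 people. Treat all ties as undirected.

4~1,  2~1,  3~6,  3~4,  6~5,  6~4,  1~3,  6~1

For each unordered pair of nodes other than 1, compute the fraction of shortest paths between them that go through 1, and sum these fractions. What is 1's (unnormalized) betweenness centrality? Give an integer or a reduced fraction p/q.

4

Pairs whose geodesics pass through 1 — 2–5: 1; 2–3: 1; 2–6: 1; 2–4: 1.
All other pairs contribute 0.
Summing the contributions gives betweenness(1) = 4.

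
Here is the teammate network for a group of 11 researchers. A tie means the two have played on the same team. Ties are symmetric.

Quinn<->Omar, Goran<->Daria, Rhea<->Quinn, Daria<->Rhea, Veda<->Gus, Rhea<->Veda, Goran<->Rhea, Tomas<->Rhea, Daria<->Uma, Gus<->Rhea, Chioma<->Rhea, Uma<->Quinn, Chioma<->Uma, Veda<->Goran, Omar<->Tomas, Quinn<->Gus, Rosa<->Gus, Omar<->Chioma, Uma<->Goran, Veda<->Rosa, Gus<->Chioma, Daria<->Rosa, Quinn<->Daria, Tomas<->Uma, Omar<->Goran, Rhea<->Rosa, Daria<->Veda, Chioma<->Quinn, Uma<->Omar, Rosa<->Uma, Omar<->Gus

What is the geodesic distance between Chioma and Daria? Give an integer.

One shortest route is Chioma – Uma – Daria, which uses 2 edges, and Chioma and Daria are not directly tied, so nothing shorter exists. So d(Chioma,Daria) = 2.

2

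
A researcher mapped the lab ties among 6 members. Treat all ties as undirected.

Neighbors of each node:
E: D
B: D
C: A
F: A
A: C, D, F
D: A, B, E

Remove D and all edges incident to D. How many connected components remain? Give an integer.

Without D, the remaining ties split the others into: {B}; {A, C, F}; {E}.
That's 3 separate components.

3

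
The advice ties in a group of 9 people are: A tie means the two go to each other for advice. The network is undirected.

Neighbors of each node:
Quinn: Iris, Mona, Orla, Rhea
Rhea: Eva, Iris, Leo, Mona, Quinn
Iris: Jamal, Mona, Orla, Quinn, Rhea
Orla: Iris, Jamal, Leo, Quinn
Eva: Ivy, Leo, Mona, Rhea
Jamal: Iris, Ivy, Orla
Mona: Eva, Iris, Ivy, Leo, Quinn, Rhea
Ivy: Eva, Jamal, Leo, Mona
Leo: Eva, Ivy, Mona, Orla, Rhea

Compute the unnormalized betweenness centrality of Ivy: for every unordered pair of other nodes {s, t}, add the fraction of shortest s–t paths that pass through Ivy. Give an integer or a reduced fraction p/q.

2

Pairs whose geodesics pass through Ivy — Eva–Jamal: 1; Jamal–Mona: 1/2; Jamal–Leo: 1/2.
All other pairs contribute 0.
Summing the contributions gives betweenness(Ivy) = 2.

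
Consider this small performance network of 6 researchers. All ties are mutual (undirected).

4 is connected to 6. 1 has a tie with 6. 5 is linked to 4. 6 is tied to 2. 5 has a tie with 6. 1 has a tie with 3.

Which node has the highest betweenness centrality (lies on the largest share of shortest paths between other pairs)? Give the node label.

6

Unnormalized betweenness of each node: 1:4, 2:0, 3:0, 4:0, 5:0, 6:8.
6 has the largest value, 8, making it the main broker — the node through which the most shortest paths run.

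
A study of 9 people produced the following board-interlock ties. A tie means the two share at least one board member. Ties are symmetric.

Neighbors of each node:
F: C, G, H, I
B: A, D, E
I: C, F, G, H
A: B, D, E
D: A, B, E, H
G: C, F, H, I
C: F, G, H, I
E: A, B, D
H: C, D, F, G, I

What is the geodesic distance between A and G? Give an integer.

3

One shortest route is A – D – H – G, which uses 3 edges, and at distance 2 from A we only reach {H}, which does not include G. So d(A,G) = 3.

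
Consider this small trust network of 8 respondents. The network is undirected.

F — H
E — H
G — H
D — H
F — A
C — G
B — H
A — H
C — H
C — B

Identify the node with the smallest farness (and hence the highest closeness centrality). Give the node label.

Farness (sum of distances to all others) for each node — A:12, B:12, C:11, D:13, E:13, F:12, G:12, H:7.
The smallest farness is 7, for H, so H has the highest closeness.

H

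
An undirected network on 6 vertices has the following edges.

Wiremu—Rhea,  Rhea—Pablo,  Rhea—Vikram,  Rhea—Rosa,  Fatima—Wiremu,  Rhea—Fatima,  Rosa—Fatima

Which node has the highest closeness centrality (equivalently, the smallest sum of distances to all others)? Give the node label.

Farness (sum of distances to all others) for each node — Fatima:7, Pablo:9, Rhea:5, Rosa:8, Vikram:9, Wiremu:8.
The smallest farness is 5, for Rhea, so Rhea has the highest closeness.

Rhea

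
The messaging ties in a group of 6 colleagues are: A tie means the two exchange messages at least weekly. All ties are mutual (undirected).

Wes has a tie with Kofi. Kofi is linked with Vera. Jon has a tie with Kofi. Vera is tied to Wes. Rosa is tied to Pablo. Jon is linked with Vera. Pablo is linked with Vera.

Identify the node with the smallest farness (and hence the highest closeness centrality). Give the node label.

Vera

Farness (sum of distances to all others) for each node — Jon:9, Kofi:8, Pablo:8, Rosa:12, Vera:6, Wes:9.
The smallest farness is 6, for Vera, so Vera has the highest closeness.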